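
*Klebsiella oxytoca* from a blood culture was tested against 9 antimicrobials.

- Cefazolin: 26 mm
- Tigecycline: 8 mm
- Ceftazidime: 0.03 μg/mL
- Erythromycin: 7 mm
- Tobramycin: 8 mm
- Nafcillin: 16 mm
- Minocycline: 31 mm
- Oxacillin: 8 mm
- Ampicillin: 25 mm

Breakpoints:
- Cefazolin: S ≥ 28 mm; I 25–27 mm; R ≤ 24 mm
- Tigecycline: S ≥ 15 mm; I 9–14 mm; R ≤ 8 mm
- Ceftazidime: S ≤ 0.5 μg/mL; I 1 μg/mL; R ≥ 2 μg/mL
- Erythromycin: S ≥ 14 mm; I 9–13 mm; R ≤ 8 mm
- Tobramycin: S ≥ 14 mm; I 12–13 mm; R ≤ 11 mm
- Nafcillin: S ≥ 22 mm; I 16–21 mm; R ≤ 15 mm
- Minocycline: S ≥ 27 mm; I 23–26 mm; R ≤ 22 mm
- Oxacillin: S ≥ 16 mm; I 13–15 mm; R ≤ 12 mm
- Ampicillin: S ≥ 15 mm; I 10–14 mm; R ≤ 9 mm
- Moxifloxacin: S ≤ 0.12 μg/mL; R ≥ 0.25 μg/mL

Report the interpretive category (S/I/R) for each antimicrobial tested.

Cefazolin (26 mm) in 25–27 mm ⇒ Intermediate
Tigecycline (8 mm) ≤ 8 mm → Resistant
Ceftazidime 0.03 μg/mL: ≤ 0.5 μg/mL — S
Erythromycin 7 mm: ≤ 8 mm ⇒ R
Tobramycin: 8 mm is ≤ 11 mm — Resistant
Nafcillin (16 mm) in 16–21 mm — I
Minocycline (31 mm) ≥ 27 mm — Susceptible
Oxacillin 8 mm: ≤ 12 mm ⇒ Resistant
Ampicillin: 25 mm is ≥ 15 mm — S

I, R, S, R, R, I, S, R, S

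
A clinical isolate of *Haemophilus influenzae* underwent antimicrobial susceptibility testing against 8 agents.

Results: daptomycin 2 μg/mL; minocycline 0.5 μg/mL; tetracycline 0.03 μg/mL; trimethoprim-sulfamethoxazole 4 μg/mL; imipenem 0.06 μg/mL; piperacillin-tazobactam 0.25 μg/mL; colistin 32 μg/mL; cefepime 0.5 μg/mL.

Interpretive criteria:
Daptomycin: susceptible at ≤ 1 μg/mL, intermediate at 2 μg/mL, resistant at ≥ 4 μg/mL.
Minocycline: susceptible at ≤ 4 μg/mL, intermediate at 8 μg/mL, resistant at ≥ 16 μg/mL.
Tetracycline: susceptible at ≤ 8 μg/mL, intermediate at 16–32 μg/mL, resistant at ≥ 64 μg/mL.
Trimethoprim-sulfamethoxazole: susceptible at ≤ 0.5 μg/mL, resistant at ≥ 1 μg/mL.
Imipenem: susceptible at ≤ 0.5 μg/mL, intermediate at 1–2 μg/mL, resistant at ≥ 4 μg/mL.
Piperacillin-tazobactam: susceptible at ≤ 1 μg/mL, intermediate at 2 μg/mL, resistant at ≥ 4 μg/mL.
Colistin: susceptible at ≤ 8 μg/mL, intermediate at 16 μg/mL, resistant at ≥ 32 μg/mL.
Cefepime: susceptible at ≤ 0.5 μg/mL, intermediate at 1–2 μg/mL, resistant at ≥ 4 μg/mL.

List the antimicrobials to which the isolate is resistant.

Daptomycin (2 μg/mL) = 2 μg/mL — Intermediate
Minocycline 0.5 μg/mL: ≤ 4 μg/mL ⇒ susceptible
Tetracycline 0.03 μg/mL: ≤ 8 μg/mL → susceptible
Trimethoprim-sulfamethoxazole: 4 μg/mL is ≥ 1 μg/mL ⇒ resistant
Imipenem 0.06 μg/mL: ≤ 0.5 μg/mL ⇒ S
Piperacillin-tazobactam: 0.25 μg/mL is ≤ 1 μg/mL → Susceptible
Colistin (32 μg/mL) ≥ 32 μg/mL ⇒ resistant
Cefepime 0.5 μg/mL: ≤ 0.5 μg/mL → Susceptible

trimethoprim-sulfamethoxazole, colistin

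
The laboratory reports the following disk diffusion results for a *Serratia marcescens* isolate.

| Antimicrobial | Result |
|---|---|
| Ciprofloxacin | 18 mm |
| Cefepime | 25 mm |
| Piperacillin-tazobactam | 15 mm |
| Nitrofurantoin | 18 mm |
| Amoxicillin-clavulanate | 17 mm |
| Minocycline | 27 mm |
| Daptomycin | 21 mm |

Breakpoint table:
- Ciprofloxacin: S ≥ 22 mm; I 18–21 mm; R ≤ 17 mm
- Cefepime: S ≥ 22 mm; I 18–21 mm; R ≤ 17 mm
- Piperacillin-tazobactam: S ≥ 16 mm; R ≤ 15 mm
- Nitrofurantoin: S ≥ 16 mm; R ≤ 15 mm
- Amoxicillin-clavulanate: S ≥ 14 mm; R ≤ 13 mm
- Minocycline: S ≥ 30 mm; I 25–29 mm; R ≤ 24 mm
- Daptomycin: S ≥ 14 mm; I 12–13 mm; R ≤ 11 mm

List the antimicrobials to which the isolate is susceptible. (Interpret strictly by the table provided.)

cefepime, nitrofurantoin, amoxicillin-clavulanate, daptomycin

Ciprofloxacin (18 mm) in 18–21 mm — Intermediate
Cefepime: 25 mm is ≥ 22 mm → susceptible
Piperacillin-tazobactam: 15 mm is ≤ 15 mm — R
Nitrofurantoin: 18 mm is ≥ 16 mm — susceptible
Amoxicillin-clavulanate 17 mm: ≥ 14 mm → susceptible
Minocycline (27 mm) in 25–29 mm ⇒ I
Daptomycin 21 mm: ≥ 14 mm → S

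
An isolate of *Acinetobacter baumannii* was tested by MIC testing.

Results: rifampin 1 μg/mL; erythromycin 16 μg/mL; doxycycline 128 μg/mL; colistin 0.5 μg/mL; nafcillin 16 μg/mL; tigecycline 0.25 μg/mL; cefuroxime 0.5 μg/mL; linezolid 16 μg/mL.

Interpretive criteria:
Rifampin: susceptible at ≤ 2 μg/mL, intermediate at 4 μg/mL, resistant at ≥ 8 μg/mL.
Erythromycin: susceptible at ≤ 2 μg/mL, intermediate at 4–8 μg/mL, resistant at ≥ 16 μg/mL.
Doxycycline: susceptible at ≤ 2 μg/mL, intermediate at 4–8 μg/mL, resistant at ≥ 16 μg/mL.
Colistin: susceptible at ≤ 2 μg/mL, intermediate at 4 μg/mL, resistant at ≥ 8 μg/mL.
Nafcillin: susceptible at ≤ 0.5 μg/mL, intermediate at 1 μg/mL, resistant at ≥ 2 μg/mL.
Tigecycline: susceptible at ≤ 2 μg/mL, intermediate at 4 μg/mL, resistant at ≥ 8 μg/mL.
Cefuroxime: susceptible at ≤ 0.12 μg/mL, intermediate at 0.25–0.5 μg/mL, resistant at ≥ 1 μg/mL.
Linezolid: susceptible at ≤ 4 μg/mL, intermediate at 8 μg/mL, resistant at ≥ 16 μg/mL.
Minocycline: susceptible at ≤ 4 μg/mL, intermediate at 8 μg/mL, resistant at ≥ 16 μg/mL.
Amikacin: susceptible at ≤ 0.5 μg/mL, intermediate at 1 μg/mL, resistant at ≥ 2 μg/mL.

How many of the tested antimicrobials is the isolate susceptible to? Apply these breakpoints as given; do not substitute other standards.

3

Rifampin: 1 μg/mL is ≤ 2 μg/mL ⇒ susceptible
Erythromycin: 16 μg/mL is ≥ 16 μg/mL ⇒ resistant
Doxycycline 128 μg/mL: ≥ 16 μg/mL ⇒ Resistant
Colistin: 0.5 μg/mL is ≤ 2 μg/mL — susceptible
Nafcillin (16 μg/mL) ≥ 2 μg/mL ⇒ resistant
Tigecycline (0.25 μg/mL) ≤ 2 μg/mL → Susceptible
Cefuroxime (0.5 μg/mL) in 0.25–0.5 μg/mL → I
Linezolid (16 μg/mL) ≥ 16 μg/mL ⇒ R
Susceptible: 3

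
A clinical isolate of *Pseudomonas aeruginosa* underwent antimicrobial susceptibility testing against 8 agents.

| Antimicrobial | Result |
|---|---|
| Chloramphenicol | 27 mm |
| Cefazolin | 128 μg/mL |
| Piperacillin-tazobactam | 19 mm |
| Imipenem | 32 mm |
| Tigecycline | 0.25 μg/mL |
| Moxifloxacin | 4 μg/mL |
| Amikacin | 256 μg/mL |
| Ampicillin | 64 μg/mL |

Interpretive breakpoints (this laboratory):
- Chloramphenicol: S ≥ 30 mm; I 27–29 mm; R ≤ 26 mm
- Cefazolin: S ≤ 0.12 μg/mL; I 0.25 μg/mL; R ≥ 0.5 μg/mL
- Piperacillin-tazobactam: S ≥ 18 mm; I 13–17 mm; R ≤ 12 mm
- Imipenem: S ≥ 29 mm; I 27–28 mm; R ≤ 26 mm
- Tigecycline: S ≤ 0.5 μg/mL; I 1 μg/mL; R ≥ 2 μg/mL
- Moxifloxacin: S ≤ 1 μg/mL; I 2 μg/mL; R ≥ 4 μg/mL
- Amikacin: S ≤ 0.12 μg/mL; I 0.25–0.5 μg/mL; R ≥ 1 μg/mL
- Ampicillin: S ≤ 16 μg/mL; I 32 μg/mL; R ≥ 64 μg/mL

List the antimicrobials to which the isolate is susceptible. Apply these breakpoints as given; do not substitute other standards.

piperacillin-tazobactam, imipenem, tigecycline

Chloramphenicol: 27 mm is in 27–29 mm → I
Cefazolin: 128 μg/mL is ≥ 0.5 μg/mL → Resistant
Piperacillin-tazobactam 19 mm: ≥ 18 mm — susceptible
Imipenem (32 mm) ≥ 29 mm ⇒ S
Tigecycline 0.25 μg/mL: ≤ 0.5 μg/mL ⇒ Susceptible
Moxifloxacin 4 μg/mL: ≥ 4 μg/mL → Resistant
Amikacin: 256 μg/mL is ≥ 1 μg/mL ⇒ Resistant
Ampicillin: 64 μg/mL is ≥ 64 μg/mL — R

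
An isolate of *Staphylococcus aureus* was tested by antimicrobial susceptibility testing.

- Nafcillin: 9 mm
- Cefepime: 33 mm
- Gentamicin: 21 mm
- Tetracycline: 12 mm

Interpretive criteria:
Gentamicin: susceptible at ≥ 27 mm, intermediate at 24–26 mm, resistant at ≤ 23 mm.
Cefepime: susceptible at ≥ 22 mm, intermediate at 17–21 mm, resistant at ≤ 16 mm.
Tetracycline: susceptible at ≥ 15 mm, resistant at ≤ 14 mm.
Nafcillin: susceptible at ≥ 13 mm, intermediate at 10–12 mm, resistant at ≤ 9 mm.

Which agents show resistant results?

nafcillin, gentamicin, tetracycline

Nafcillin (9 mm) ≤ 9 mm → resistant
Cefepime 33 mm: ≥ 22 mm — susceptible
Gentamicin 21 mm: ≤ 23 mm → resistant
Tetracycline: 12 mm is ≤ 14 mm ⇒ R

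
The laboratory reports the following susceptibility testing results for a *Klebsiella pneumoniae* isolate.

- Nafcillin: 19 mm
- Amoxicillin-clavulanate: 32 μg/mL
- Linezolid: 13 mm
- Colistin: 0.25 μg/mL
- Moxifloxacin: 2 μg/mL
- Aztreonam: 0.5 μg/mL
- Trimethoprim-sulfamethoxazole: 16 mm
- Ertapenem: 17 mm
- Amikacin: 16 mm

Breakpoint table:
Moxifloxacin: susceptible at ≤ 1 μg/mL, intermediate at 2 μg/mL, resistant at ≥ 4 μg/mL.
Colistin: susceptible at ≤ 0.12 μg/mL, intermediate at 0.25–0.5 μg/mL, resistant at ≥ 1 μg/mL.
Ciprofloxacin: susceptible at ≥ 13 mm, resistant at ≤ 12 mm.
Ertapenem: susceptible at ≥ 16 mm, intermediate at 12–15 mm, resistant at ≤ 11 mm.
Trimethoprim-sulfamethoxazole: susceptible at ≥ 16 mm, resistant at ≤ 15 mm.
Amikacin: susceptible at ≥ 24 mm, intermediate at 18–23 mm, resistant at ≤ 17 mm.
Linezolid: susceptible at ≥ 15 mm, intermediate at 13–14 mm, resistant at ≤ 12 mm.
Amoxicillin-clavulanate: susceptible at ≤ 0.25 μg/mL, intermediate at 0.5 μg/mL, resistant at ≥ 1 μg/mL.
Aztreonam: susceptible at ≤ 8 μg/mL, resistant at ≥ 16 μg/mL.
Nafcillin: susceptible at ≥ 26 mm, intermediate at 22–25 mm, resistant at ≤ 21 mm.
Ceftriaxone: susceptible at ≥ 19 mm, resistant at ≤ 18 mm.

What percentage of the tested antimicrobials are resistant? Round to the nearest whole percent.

33%

Nafcillin 19 mm: ≤ 21 mm → resistant
Amoxicillin-clavulanate: 32 μg/mL is ≥ 1 μg/mL → R
Linezolid 13 mm: in 13–14 mm → I
Colistin 0.25 μg/mL: in 0.25–0.5 μg/mL — Intermediate
Moxifloxacin (2 μg/mL) = 2 μg/mL → Intermediate
Aztreonam (0.5 μg/mL) ≤ 8 μg/mL → susceptible
Trimethoprim-sulfamethoxazole 16 mm: ≥ 16 mm ⇒ susceptible
Ertapenem 17 mm: ≥ 16 mm ⇒ susceptible
Amikacin 16 mm: ≤ 17 mm — resistant
Resistant: 3/9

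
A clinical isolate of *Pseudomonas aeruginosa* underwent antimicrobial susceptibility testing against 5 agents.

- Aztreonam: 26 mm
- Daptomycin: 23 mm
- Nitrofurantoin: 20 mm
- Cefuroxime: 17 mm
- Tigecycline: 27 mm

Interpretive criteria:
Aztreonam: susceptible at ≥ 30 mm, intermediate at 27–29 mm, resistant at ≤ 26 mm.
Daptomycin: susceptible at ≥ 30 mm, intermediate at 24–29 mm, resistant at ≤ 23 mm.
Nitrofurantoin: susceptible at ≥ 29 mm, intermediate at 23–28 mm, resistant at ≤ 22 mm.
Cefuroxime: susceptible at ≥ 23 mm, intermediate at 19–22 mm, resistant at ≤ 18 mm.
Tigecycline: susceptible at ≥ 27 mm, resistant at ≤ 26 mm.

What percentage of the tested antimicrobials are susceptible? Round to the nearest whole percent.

20%

Aztreonam 26 mm: ≤ 26 mm ⇒ R
Daptomycin 23 mm: ≤ 23 mm — R
Nitrofurantoin (20 mm) ≤ 22 mm ⇒ R
Cefuroxime (17 mm) ≤ 18 mm ⇒ R
Tigecycline 27 mm: ≥ 27 mm → susceptible
Susceptible: 1/5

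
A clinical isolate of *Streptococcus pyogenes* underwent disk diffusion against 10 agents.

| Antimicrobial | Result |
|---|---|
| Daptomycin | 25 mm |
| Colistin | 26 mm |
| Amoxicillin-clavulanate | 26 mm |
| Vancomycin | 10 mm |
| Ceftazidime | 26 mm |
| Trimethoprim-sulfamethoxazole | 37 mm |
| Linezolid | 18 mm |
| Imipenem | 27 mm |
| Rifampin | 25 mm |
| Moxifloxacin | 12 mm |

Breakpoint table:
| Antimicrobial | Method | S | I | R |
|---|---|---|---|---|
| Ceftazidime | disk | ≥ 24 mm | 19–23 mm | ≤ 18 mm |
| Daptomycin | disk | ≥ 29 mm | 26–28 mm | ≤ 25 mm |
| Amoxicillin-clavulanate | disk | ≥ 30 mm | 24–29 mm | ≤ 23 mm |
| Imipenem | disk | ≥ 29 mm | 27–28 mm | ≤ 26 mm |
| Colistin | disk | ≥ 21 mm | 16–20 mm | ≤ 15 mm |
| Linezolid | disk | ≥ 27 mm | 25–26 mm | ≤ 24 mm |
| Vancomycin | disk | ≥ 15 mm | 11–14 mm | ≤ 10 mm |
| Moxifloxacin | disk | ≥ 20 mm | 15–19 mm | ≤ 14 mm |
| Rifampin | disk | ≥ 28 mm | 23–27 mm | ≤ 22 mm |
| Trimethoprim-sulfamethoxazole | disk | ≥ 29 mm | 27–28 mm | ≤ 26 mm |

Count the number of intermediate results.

3

Daptomycin (25 mm) ≤ 25 mm ⇒ resistant
Colistin (26 mm) ≥ 21 mm → susceptible
Amoxicillin-clavulanate (26 mm) in 24–29 mm → Intermediate
Vancomycin (10 mm) ≤ 10 mm ⇒ R
Ceftazidime 26 mm: ≥ 24 mm — susceptible
Trimethoprim-sulfamethoxazole: 37 mm is ≥ 29 mm → susceptible
Linezolid: 18 mm is ≤ 24 mm → R
Imipenem: 27 mm is in 27–28 mm ⇒ I
Rifampin: 25 mm is in 23–27 mm ⇒ I
Moxifloxacin (12 mm) ≤ 14 mm — resistant
Intermediate: 3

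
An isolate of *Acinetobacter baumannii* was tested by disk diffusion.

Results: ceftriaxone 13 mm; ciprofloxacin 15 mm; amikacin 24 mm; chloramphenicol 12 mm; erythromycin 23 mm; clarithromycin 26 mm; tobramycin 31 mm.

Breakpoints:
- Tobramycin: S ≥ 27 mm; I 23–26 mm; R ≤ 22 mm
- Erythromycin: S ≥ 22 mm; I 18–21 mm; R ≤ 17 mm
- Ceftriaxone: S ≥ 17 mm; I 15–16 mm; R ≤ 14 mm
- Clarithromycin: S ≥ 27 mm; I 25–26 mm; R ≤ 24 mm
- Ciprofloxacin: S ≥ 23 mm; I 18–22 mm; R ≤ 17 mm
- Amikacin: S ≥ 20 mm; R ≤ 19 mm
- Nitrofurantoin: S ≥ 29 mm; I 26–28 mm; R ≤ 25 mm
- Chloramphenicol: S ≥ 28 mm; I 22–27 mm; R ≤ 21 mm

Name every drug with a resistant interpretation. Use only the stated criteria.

Ceftriaxone 13 mm: ≤ 14 mm → R
Ciprofloxacin: 15 mm is ≤ 17 mm — R
Amikacin: 24 mm is ≥ 20 mm — Susceptible
Chloramphenicol (12 mm) ≤ 21 mm — resistant
Erythromycin: 23 mm is ≥ 22 mm → Susceptible
Clarithromycin 26 mm: in 25–26 mm ⇒ Intermediate
Tobramycin (31 mm) ≥ 27 mm — Susceptible

ceftriaxone, ciprofloxacin, chloramphenicol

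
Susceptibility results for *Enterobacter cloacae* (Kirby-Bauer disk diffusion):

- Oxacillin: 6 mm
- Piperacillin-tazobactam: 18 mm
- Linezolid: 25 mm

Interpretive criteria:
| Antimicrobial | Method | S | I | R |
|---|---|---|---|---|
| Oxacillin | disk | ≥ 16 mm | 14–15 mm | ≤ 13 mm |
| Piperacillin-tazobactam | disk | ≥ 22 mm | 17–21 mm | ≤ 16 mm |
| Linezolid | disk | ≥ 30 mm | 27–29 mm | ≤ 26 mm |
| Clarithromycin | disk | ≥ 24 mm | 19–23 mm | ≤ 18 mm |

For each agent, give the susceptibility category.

Oxacillin (6 mm) ≤ 13 mm → Resistant
Piperacillin-tazobactam: 18 mm is in 17–21 mm — Intermediate
Linezolid (25 mm) ≤ 26 mm → Resistant

R, I, R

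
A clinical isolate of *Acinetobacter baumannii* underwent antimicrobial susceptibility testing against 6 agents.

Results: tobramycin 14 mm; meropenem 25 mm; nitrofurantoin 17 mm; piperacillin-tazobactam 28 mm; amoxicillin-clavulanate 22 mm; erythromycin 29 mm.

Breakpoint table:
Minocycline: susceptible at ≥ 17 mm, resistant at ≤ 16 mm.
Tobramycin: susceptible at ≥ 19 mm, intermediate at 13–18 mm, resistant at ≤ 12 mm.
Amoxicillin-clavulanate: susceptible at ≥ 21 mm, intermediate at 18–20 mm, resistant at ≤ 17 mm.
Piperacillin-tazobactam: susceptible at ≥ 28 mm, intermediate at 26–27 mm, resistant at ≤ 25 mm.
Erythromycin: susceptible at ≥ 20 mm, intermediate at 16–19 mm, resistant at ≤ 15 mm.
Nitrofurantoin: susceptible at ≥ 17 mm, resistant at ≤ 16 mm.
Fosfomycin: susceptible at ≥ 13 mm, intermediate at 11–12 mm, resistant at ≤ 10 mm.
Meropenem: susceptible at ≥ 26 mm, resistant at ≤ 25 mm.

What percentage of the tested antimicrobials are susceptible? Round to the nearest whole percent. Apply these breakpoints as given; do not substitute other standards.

67%

Tobramycin: 14 mm is in 13–18 mm → Intermediate
Meropenem: 25 mm is ≤ 25 mm — resistant
Nitrofurantoin (17 mm) ≥ 17 mm → S
Piperacillin-tazobactam: 28 mm is ≥ 28 mm → S
Amoxicillin-clavulanate 22 mm: ≥ 21 mm → susceptible
Erythromycin: 29 mm is ≥ 20 mm → S
Susceptible: 4/6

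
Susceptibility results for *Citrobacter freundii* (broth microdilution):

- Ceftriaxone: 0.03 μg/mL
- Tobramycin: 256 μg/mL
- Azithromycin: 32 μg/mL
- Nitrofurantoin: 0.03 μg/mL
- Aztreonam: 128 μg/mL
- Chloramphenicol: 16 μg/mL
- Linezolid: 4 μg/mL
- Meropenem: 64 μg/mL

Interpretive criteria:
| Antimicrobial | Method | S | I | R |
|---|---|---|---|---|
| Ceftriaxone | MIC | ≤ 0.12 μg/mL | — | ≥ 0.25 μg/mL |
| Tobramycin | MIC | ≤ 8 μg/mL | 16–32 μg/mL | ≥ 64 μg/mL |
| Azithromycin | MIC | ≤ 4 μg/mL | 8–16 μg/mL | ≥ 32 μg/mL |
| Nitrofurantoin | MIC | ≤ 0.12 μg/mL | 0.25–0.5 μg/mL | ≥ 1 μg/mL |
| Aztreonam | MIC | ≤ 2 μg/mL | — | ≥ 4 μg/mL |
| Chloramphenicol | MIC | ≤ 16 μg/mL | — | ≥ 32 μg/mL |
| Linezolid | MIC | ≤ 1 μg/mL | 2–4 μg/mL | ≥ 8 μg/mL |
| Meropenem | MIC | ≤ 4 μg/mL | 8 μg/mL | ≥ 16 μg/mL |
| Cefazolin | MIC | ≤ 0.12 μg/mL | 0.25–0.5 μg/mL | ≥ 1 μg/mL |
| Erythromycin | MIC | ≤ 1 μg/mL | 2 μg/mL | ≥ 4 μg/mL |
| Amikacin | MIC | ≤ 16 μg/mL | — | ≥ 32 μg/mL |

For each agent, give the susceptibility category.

Ceftriaxone: 0.03 μg/mL is ≤ 0.12 μg/mL — S
Tobramycin: 256 μg/mL is ≥ 64 μg/mL — Resistant
Azithromycin: 32 μg/mL is ≥ 32 μg/mL ⇒ Resistant
Nitrofurantoin: 0.03 μg/mL is ≤ 0.12 μg/mL → S
Aztreonam 128 μg/mL: ≥ 4 μg/mL — resistant
Chloramphenicol 16 μg/mL: ≤ 16 μg/mL — S
Linezolid (4 μg/mL) in 2–4 μg/mL ⇒ Intermediate
Meropenem (64 μg/mL) ≥ 16 μg/mL — resistant

S, R, R, S, R, S, I, R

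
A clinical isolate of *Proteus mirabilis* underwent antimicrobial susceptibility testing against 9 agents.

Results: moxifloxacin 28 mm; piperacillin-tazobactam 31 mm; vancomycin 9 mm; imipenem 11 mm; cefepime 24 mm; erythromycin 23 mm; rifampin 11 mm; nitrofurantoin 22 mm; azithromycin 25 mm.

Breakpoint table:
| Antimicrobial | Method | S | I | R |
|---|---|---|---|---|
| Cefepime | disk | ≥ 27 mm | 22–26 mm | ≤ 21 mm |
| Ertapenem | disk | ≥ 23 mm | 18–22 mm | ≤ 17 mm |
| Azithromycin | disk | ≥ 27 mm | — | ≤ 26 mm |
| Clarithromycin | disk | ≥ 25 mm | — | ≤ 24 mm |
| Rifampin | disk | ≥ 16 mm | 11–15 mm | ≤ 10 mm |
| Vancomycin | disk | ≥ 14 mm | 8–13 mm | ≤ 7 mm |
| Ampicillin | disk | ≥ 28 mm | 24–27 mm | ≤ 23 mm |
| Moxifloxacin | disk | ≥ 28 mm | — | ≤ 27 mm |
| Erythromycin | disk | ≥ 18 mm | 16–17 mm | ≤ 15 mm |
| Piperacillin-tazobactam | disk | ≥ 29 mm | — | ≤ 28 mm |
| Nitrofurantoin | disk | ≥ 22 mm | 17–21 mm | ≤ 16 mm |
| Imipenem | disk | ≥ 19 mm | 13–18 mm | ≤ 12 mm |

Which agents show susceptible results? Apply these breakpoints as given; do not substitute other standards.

Moxifloxacin (28 mm) ≥ 28 mm — Susceptible
Piperacillin-tazobactam: 31 mm is ≥ 29 mm — Susceptible
Vancomycin: 9 mm is in 8–13 mm → I
Imipenem 11 mm: ≤ 12 mm → Resistant
Cefepime: 24 mm is in 22–26 mm — intermediate
Erythromycin 23 mm: ≥ 18 mm → susceptible
Rifampin: 11 mm is in 11–15 mm — intermediate
Nitrofurantoin 22 mm: ≥ 22 mm → susceptible
Azithromycin (25 mm) ≤ 26 mm — resistant

moxifloxacin, piperacillin-tazobactam, erythromycin, nitrofurantoin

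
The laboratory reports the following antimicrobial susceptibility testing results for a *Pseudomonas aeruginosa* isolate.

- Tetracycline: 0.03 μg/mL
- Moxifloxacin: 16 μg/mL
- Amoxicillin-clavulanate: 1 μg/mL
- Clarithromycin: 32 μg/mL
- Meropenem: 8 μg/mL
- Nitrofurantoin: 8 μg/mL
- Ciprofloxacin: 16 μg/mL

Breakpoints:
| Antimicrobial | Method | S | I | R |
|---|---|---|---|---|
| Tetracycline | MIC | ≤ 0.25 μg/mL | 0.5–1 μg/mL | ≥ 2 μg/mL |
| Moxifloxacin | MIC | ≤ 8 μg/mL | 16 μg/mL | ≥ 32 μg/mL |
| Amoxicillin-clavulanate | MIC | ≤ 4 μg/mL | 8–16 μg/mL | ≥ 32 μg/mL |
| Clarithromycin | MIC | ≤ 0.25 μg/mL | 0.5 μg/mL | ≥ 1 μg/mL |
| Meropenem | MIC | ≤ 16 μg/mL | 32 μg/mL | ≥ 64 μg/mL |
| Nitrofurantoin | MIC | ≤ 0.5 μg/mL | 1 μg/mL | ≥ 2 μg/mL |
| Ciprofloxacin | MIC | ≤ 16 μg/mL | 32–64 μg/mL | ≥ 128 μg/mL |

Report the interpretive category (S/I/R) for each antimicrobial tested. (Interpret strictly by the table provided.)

S, I, S, R, S, R, S

Tetracycline 0.03 μg/mL: ≤ 0.25 μg/mL — S
Moxifloxacin: 16 μg/mL is = 16 μg/mL — I
Amoxicillin-clavulanate (1 μg/mL) ≤ 4 μg/mL ⇒ Susceptible
Clarithromycin: 32 μg/mL is ≥ 1 μg/mL — resistant
Meropenem: 8 μg/mL is ≤ 16 μg/mL → Susceptible
Nitrofurantoin (8 μg/mL) ≥ 2 μg/mL — resistant
Ciprofloxacin (16 μg/mL) ≤ 16 μg/mL — S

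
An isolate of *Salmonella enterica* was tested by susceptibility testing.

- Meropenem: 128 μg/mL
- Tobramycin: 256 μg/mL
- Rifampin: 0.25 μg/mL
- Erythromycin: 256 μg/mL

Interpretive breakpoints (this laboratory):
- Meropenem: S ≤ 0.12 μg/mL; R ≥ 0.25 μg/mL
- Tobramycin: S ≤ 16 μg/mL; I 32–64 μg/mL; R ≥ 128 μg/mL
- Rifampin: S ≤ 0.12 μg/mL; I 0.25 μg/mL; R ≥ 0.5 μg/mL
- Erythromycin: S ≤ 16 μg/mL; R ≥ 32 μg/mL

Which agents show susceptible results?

Meropenem (128 μg/mL) ≥ 0.25 μg/mL → Resistant
Tobramycin: 256 μg/mL is ≥ 128 μg/mL ⇒ resistant
Rifampin (0.25 μg/mL) = 0.25 μg/mL — Intermediate
Erythromycin 256 μg/mL: ≥ 32 μg/mL → Resistant

none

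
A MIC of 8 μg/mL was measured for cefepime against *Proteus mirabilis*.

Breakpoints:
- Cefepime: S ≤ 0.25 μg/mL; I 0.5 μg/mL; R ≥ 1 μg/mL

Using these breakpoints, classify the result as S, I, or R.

Resistant

Cefepime (8 μg/mL) ≥ 1 μg/mL — resistant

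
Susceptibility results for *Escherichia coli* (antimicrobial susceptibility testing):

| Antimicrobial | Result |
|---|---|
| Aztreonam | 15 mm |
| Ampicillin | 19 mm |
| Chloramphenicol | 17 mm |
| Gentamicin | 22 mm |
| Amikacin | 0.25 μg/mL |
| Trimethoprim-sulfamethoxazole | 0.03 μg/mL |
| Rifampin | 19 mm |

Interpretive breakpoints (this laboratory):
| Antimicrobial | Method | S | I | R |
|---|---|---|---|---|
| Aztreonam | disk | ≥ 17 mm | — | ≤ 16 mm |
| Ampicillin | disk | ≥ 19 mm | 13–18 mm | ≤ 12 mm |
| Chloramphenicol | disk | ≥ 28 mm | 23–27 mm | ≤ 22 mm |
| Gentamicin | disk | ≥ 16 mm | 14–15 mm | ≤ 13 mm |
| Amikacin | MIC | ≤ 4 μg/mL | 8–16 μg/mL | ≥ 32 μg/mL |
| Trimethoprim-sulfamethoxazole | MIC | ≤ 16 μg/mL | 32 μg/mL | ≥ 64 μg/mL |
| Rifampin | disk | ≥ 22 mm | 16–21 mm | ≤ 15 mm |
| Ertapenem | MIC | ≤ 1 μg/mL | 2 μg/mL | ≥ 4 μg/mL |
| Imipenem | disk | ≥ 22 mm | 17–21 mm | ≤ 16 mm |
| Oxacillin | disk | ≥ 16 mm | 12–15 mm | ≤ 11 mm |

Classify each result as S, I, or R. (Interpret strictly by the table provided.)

Aztreonam (15 mm) ≤ 16 mm → resistant
Ampicillin: 19 mm is ≥ 19 mm — S
Chloramphenicol 17 mm: ≤ 22 mm → resistant
Gentamicin 22 mm: ≥ 16 mm ⇒ Susceptible
Amikacin: 0.25 μg/mL is ≤ 4 μg/mL ⇒ S
Trimethoprim-sulfamethoxazole: 0.03 μg/mL is ≤ 16 μg/mL — Susceptible
Rifampin 19 mm: in 16–21 mm → I

R, S, R, S, S, S, I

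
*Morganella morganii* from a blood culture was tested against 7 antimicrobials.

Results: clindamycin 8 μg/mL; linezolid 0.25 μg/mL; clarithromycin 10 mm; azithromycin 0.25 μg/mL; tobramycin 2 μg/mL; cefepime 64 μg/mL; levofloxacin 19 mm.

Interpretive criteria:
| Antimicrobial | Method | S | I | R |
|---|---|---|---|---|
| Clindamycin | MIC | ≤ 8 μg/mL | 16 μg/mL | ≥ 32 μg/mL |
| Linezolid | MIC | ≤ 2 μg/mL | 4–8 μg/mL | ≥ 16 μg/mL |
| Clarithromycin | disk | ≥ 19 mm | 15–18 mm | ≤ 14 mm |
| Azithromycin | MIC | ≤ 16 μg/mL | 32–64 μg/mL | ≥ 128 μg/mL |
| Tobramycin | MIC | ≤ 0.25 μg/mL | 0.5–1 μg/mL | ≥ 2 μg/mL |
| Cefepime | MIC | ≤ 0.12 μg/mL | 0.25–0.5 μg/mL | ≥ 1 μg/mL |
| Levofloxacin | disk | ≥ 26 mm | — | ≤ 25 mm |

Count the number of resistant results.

4

Clindamycin: 8 μg/mL is ≤ 8 μg/mL ⇒ S
Linezolid (0.25 μg/mL) ≤ 2 μg/mL ⇒ Susceptible
Clarithromycin: 10 mm is ≤ 14 mm ⇒ resistant
Azithromycin (0.25 μg/mL) ≤ 16 μg/mL → S
Tobramycin: 2 μg/mL is ≥ 2 μg/mL — R
Cefepime (64 μg/mL) ≥ 1 μg/mL — Resistant
Levofloxacin: 19 mm is ≤ 25 mm — resistant
Resistant: 4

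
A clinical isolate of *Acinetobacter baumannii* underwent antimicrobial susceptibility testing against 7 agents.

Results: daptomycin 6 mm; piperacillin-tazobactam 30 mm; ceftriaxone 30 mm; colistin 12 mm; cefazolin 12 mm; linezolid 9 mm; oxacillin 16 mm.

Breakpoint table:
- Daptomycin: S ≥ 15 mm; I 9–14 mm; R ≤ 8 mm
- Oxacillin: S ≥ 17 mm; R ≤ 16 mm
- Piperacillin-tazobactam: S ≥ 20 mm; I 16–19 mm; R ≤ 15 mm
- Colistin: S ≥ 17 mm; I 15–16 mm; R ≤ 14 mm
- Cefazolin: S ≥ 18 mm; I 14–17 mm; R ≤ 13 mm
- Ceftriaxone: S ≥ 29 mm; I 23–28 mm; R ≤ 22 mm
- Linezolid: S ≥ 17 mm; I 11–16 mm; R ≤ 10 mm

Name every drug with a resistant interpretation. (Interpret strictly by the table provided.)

daptomycin, colistin, cefazolin, linezolid, oxacillin

Daptomycin (6 mm) ≤ 8 mm — R
Piperacillin-tazobactam: 30 mm is ≥ 20 mm → Susceptible
Ceftriaxone: 30 mm is ≥ 29 mm — Susceptible
Colistin: 12 mm is ≤ 14 mm — R
Cefazolin: 12 mm is ≤ 13 mm — Resistant
Linezolid 9 mm: ≤ 10 mm → R
Oxacillin: 16 mm is ≤ 16 mm → resistant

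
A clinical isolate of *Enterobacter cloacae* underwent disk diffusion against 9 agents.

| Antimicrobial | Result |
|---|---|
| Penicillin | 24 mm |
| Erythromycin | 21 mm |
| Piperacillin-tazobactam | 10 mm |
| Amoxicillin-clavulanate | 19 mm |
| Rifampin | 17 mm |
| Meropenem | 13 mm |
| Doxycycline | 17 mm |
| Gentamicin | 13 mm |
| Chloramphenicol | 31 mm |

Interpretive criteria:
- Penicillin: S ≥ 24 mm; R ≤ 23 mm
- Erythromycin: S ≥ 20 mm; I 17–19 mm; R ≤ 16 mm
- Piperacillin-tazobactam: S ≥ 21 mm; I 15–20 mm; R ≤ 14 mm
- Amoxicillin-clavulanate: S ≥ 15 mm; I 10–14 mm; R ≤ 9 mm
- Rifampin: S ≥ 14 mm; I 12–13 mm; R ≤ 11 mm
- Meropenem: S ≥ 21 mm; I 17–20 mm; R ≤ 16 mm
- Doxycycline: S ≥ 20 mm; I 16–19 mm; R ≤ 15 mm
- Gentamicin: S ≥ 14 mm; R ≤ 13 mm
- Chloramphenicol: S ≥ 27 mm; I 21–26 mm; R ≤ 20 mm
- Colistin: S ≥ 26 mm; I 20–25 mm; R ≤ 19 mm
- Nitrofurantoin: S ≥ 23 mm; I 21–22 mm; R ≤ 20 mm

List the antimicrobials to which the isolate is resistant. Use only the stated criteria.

Penicillin 24 mm: ≥ 24 mm ⇒ S
Erythromycin 21 mm: ≥ 20 mm — susceptible
Piperacillin-tazobactam: 10 mm is ≤ 14 mm ⇒ Resistant
Amoxicillin-clavulanate: 19 mm is ≥ 15 mm — Susceptible
Rifampin (17 mm) ≥ 14 mm → S
Meropenem: 13 mm is ≤ 16 mm — R
Doxycycline (17 mm) in 16–19 mm ⇒ intermediate
Gentamicin (13 mm) ≤ 13 mm → Resistant
Chloramphenicol: 31 mm is ≥ 27 mm → S

piperacillin-tazobactam, meropenem, gentamicin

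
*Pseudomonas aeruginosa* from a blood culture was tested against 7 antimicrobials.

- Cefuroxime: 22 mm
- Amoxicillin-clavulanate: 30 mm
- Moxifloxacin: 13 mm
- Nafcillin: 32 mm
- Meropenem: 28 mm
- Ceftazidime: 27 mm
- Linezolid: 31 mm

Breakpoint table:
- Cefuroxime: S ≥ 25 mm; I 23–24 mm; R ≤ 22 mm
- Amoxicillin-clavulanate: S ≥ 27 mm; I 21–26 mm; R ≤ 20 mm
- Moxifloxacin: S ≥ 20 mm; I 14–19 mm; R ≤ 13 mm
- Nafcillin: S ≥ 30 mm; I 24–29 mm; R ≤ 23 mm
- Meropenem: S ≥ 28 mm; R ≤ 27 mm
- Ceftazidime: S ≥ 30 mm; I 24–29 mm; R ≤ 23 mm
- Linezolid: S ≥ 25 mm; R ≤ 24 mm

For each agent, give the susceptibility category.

R, S, R, S, S, I, S

Cefuroxime: 22 mm is ≤ 22 mm ⇒ R
Amoxicillin-clavulanate: 30 mm is ≥ 27 mm ⇒ susceptible
Moxifloxacin: 13 mm is ≤ 13 mm ⇒ R
Nafcillin (32 mm) ≥ 30 mm — Susceptible
Meropenem: 28 mm is ≥ 28 mm → Susceptible
Ceftazidime: 27 mm is in 24–29 mm — I
Linezolid 31 mm: ≥ 25 mm ⇒ susceptible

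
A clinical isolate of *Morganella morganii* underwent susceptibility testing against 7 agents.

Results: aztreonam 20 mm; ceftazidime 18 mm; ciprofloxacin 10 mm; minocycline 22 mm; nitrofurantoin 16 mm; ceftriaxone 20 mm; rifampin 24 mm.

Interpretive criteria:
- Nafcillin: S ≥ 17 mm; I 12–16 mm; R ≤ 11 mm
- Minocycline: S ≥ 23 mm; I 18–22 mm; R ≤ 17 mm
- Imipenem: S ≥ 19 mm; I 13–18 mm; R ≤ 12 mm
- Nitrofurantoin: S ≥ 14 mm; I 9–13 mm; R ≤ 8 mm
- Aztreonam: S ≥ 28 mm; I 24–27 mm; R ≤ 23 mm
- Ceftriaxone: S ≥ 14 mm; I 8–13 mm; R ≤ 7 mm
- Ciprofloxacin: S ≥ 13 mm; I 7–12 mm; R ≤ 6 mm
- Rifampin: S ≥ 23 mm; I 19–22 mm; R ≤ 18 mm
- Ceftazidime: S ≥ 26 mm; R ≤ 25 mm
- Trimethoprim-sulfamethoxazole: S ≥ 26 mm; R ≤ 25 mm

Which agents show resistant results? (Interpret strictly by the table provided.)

aztreonam, ceftazidime

Aztreonam 20 mm: ≤ 23 mm ⇒ resistant
Ceftazidime 18 mm: ≤ 25 mm → Resistant
Ciprofloxacin: 10 mm is in 7–12 mm — Intermediate
Minocycline (22 mm) in 18–22 mm → Intermediate
Nitrofurantoin: 16 mm is ≥ 14 mm → Susceptible
Ceftriaxone (20 mm) ≥ 14 mm ⇒ S
Rifampin 24 mm: ≥ 23 mm — Susceptible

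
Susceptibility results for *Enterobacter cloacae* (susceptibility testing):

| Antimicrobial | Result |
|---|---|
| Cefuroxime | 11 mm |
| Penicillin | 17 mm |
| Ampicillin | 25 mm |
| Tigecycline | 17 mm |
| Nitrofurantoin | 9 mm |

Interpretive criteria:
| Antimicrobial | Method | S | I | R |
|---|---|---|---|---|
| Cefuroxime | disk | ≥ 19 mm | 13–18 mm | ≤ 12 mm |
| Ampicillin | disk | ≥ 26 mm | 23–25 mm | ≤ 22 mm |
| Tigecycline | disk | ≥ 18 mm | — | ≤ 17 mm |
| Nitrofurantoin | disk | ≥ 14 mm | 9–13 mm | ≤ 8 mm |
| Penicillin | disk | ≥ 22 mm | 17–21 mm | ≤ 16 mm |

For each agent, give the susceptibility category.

Cefuroxime 11 mm: ≤ 12 mm — Resistant
Penicillin: 17 mm is in 17–21 mm → intermediate
Ampicillin 25 mm: in 23–25 mm — Intermediate
Tigecycline (17 mm) ≤ 17 mm — R
Nitrofurantoin: 9 mm is in 9–13 mm → I

R, I, I, R, I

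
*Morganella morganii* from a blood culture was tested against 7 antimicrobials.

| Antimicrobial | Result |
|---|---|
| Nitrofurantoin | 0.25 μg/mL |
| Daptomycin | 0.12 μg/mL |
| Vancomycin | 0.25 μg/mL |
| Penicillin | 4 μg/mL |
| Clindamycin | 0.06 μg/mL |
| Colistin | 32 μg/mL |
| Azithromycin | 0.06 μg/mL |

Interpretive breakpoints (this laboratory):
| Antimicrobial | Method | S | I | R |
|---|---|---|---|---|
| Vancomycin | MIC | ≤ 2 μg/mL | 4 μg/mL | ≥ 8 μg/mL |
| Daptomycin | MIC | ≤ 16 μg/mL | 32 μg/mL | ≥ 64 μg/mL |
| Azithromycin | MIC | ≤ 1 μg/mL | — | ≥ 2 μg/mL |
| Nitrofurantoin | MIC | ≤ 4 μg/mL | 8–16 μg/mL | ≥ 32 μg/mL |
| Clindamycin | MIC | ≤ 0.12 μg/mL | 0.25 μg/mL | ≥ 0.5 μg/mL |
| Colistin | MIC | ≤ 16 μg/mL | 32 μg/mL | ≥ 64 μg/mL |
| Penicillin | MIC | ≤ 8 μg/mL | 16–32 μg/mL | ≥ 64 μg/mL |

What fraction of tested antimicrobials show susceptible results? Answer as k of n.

6 of 7

Nitrofurantoin 0.25 μg/mL: ≤ 4 μg/mL → susceptible
Daptomycin 0.12 μg/mL: ≤ 16 μg/mL → Susceptible
Vancomycin (0.25 μg/mL) ≤ 2 μg/mL → Susceptible
Penicillin 4 μg/mL: ≤ 8 μg/mL ⇒ susceptible
Clindamycin: 0.06 μg/mL is ≤ 0.12 μg/mL → Susceptible
Colistin: 32 μg/mL is = 32 μg/mL ⇒ Intermediate
Azithromycin 0.06 μg/mL: ≤ 1 μg/mL — susceptible
Susceptible: 6/7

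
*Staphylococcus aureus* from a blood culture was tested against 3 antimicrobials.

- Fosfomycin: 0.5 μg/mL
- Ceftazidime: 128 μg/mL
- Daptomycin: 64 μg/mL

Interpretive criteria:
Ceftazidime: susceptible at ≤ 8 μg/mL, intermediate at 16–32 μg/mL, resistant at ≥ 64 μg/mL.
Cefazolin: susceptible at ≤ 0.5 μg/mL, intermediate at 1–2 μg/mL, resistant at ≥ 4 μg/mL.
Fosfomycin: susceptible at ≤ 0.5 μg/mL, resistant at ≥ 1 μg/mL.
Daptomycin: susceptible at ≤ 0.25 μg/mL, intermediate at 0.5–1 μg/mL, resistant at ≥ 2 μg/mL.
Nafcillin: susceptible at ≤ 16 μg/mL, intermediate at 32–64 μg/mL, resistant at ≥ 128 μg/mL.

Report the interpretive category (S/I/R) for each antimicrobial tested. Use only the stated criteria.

S, R, R

Fosfomycin (0.5 μg/mL) ≤ 0.5 μg/mL ⇒ S
Ceftazidime (128 μg/mL) ≥ 64 μg/mL ⇒ R
Daptomycin (64 μg/mL) ≥ 2 μg/mL → resistant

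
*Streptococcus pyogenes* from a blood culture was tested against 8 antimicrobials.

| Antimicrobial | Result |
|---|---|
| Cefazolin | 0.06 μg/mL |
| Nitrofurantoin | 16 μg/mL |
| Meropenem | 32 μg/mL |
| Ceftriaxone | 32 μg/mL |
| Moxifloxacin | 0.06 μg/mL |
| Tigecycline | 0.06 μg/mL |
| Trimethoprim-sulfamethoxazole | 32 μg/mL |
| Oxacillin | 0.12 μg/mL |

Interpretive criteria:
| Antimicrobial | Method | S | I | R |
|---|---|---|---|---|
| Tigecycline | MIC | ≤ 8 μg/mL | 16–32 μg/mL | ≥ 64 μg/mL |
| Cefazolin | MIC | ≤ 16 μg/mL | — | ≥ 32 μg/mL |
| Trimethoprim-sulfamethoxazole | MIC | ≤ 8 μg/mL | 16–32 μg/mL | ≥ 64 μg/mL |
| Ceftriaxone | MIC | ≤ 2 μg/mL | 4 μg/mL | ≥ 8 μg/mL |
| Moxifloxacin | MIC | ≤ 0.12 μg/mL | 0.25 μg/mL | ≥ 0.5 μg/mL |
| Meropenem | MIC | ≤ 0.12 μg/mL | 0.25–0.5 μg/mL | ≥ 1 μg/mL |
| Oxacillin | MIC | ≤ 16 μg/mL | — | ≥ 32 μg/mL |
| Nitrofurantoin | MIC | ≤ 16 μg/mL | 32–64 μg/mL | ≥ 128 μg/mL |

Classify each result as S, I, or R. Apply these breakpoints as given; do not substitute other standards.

Cefazolin: 0.06 μg/mL is ≤ 16 μg/mL — susceptible
Nitrofurantoin 16 μg/mL: ≤ 16 μg/mL → S
Meropenem 32 μg/mL: ≥ 1 μg/mL — R
Ceftriaxone: 32 μg/mL is ≥ 8 μg/mL — R
Moxifloxacin 0.06 μg/mL: ≤ 0.12 μg/mL — susceptible
Tigecycline 0.06 μg/mL: ≤ 8 μg/mL ⇒ susceptible
Trimethoprim-sulfamethoxazole 32 μg/mL: in 16–32 μg/mL → I
Oxacillin: 0.12 μg/mL is ≤ 16 μg/mL → S

S, S, R, R, S, S, I, S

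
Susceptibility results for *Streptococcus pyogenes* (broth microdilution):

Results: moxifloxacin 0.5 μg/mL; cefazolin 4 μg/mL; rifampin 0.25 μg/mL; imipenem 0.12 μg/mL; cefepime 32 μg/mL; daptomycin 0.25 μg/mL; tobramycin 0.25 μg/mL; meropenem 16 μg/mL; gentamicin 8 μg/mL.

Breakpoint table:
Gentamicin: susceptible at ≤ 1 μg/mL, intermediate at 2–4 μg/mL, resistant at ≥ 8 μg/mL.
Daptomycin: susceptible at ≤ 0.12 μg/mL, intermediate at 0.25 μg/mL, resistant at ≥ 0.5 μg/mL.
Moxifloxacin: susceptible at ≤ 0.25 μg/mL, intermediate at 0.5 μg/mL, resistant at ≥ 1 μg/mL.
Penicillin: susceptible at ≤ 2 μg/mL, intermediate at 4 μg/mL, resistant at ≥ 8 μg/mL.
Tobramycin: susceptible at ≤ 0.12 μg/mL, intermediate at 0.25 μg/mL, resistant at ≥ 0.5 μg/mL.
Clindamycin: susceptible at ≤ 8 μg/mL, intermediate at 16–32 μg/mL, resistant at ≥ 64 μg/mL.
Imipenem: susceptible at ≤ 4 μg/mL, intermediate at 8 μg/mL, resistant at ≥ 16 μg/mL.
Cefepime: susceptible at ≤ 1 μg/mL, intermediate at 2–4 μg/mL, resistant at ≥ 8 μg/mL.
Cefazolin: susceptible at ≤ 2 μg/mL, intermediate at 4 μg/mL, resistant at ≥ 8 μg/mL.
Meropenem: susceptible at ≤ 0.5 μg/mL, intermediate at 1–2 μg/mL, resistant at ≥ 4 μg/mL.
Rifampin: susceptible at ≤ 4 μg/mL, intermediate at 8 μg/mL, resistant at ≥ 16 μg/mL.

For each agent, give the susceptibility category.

Moxifloxacin: 0.5 μg/mL is = 0.5 μg/mL ⇒ I
Cefazolin (4 μg/mL) = 4 μg/mL → Intermediate
Rifampin 0.25 μg/mL: ≤ 4 μg/mL → Susceptible
Imipenem (0.12 μg/mL) ≤ 4 μg/mL → Susceptible
Cefepime: 32 μg/mL is ≥ 8 μg/mL ⇒ resistant
Daptomycin: 0.25 μg/mL is = 0.25 μg/mL ⇒ Intermediate
Tobramycin 0.25 μg/mL: = 0.25 μg/mL → I
Meropenem (16 μg/mL) ≥ 4 μg/mL → Resistant
Gentamicin: 8 μg/mL is ≥ 8 μg/mL ⇒ resistant

I, I, S, S, R, I, I, R, R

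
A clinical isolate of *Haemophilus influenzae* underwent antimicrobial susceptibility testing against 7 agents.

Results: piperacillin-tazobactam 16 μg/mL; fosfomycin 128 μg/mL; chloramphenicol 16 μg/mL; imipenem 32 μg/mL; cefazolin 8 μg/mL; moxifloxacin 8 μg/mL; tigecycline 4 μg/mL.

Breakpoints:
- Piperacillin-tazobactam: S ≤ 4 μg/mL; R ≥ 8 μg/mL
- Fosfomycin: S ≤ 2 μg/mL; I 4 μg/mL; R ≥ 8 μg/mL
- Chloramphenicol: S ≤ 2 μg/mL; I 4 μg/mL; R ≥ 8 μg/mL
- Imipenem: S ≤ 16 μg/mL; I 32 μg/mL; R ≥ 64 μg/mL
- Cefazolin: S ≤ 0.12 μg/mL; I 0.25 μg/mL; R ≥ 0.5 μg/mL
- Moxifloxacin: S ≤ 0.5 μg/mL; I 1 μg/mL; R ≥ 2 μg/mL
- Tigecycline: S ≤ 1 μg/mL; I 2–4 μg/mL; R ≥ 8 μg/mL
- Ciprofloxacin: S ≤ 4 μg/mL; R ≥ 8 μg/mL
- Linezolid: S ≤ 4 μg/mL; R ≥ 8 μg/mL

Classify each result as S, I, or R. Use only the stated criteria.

R, R, R, I, R, R, I

Piperacillin-tazobactam: 16 μg/mL is ≥ 8 μg/mL ⇒ resistant
Fosfomycin (128 μg/mL) ≥ 8 μg/mL — resistant
Chloramphenicol: 16 μg/mL is ≥ 8 μg/mL — R
Imipenem 32 μg/mL: = 32 μg/mL ⇒ I
Cefazolin 8 μg/mL: ≥ 0.5 μg/mL ⇒ R
Moxifloxacin (8 μg/mL) ≥ 2 μg/mL — R
Tigecycline 4 μg/mL: in 2–4 μg/mL → intermediate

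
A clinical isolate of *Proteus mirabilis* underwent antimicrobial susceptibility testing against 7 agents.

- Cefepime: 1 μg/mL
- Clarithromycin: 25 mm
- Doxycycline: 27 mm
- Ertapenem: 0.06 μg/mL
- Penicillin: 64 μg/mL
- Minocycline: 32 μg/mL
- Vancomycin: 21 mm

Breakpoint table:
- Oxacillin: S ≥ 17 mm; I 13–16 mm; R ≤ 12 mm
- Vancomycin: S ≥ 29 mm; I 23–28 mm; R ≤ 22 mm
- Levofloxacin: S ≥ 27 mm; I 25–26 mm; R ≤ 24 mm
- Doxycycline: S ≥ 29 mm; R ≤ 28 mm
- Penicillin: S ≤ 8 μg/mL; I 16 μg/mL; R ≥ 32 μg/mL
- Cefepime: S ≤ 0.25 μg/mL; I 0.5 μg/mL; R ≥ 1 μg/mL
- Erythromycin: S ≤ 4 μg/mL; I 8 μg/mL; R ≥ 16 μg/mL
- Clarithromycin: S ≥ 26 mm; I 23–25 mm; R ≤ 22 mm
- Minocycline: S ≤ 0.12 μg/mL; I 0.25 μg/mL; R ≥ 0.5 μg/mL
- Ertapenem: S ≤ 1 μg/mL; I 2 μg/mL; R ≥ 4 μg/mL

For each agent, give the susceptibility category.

R, I, R, S, R, R, R

Cefepime 1 μg/mL: ≥ 1 μg/mL — R
Clarithromycin 25 mm: in 23–25 mm → I
Doxycycline: 27 mm is ≤ 28 mm → resistant
Ertapenem: 0.06 μg/mL is ≤ 1 μg/mL ⇒ S
Penicillin: 64 μg/mL is ≥ 32 μg/mL ⇒ resistant
Minocycline 32 μg/mL: ≥ 0.5 μg/mL → R
Vancomycin (21 mm) ≤ 22 mm → R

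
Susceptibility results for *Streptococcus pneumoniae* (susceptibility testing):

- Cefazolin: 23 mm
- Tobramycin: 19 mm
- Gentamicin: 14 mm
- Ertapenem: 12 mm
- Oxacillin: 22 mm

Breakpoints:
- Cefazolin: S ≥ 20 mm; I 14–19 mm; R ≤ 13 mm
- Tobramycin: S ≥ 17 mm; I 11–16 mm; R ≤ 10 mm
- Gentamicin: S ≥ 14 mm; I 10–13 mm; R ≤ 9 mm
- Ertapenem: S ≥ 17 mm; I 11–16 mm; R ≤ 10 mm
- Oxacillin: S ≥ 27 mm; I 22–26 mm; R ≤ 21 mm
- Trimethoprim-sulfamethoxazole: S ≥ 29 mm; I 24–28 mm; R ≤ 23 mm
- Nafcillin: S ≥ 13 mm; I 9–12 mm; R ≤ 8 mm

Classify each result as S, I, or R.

S, S, S, I, I

Cefazolin 23 mm: ≥ 20 mm — susceptible
Tobramycin 19 mm: ≥ 17 mm ⇒ Susceptible
Gentamicin (14 mm) ≥ 14 mm — Susceptible
Ertapenem: 12 mm is in 11–16 mm → I
Oxacillin 22 mm: in 22–26 mm ⇒ intermediate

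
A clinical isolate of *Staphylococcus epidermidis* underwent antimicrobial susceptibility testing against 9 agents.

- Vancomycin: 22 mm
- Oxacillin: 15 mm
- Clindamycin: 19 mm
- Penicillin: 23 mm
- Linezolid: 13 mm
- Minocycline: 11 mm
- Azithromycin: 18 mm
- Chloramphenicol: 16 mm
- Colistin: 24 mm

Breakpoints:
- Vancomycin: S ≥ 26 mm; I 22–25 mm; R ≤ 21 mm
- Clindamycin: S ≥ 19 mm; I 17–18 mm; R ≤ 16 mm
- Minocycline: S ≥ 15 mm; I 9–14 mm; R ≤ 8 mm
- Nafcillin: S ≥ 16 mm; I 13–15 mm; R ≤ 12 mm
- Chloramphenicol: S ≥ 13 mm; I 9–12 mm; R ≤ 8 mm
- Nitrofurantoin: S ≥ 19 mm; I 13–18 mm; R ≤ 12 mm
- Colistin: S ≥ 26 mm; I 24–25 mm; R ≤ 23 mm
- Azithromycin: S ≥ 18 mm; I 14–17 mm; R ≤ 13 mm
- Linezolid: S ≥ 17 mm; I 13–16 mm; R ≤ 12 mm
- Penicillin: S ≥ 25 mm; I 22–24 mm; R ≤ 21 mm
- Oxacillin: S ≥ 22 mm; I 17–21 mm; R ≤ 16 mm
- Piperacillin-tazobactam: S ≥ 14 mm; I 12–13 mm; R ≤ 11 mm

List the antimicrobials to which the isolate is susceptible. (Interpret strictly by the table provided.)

Vancomycin (22 mm) in 22–25 mm → Intermediate
Oxacillin (15 mm) ≤ 16 mm ⇒ resistant
Clindamycin 19 mm: ≥ 19 mm → Susceptible
Penicillin (23 mm) in 22–24 mm ⇒ Intermediate
Linezolid (13 mm) in 13–16 mm ⇒ I
Minocycline (11 mm) in 9–14 mm — Intermediate
Azithromycin 18 mm: ≥ 18 mm — susceptible
Chloramphenicol (16 mm) ≥ 13 mm ⇒ S
Colistin 24 mm: in 24–25 mm → I

clindamycin, azithromycin, chloramphenicol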